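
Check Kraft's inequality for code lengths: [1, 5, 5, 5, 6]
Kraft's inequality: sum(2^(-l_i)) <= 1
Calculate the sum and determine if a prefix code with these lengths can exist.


Sum = 2^(-1) + 2^(-5) + 2^(-5) + 2^(-5) + 2^(-6)
    = 0.5 + 0.03125 + 0.03125 + 0.03125 + 0.015625
    = 39/64 = 0.609375
Since 0.609375 <= 1, Kraft's inequality IS satisfied.
A prefix code with these lengths CAN exist.

Kraft sum = 0.609375. Satisfied.


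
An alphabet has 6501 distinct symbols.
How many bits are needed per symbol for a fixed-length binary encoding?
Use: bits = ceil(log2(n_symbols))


log2(6501) = 12.6664
Bracket: 2^12 = 4096 < 6501 <= 2^13 = 8192
So ceil(log2(6501)) = 13

bits = ceil(log2(6501)) = ceil(12.6664) = 13 bits


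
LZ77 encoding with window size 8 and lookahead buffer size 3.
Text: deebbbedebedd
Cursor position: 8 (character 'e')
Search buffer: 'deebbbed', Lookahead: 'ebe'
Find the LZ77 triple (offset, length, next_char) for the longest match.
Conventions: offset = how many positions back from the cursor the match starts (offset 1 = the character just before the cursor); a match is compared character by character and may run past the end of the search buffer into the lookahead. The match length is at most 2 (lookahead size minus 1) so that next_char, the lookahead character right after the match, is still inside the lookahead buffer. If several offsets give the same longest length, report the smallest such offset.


Try each offset into the search buffer:
  offset=1 (pos 7, char 'd'): match length 0
  offset=2 (pos 6, char 'e'): match length 1
  offset=3 (pos 5, char 'b'): match length 0
  offset=4 (pos 4, char 'b'): match length 0
  offset=5 (pos 3, char 'b'): match length 0
  offset=6 (pos 2, char 'e'): match length 2
  offset=7 (pos 1, char 'e'): match length 1
  offset=8 (pos 0, char 'd'): match length 0
Longest match has length 2 at offset 6.
next_char = character at position 8 + 2 = 10 -> 'e'

Best match: offset=6, length=2 (matching 'eb' starting at position 2)
LZ77 triple: (6, 2, 'e')


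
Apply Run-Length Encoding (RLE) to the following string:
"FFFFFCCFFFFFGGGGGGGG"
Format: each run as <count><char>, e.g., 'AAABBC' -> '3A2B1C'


Scanning runs left to right:
  i=0: run of 'F' x 5 -> '5F'
  i=5: run of 'C' x 2 -> '2C'
  i=7: run of 'F' x 5 -> '5F'
  i=12: run of 'G' x 8 -> '8G'

RLE = 5F2C5F8G


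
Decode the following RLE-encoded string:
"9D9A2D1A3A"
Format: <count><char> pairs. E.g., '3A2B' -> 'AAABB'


Expanding each <count><char> pair:
  9D -> 'DDDDDDDDD'
  9A -> 'AAAAAAAAA'
  2D -> 'DD'
  1A -> 'A'
  3A -> 'AAA'

Decoded = DDDDDDDDDAAAAAAAAADDAAAA


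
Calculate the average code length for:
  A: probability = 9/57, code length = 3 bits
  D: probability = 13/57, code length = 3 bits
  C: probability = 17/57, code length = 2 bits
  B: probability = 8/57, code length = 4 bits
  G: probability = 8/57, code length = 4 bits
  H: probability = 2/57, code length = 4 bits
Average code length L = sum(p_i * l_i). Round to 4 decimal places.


Weighted contributions p_i * l_i:
  A: (9/57) * 3 = 27/57
  D: (13/57) * 3 = 39/57
  C: (17/57) * 2 = 34/57
  B: (8/57) * 4 = 32/57
  G: (8/57) * 4 = 32/57
  H: (2/57) * 4 = 8/57
Sum = (27 + 39 + 34 + 32 + 32 + 8)/57 = 172/57

L = 172/57 = 3.0175 bits/symbol


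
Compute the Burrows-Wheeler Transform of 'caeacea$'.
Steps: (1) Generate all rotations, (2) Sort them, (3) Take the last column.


Rotations (sorted):
  0: $caeacea -> last char: a
  1: a$caeace -> last char: e
  2: acea$cae -> last char: e
  3: aeacea$c -> last char: c
  4: caeacea$ -> last char: $
  5: cea$caea -> last char: a
  6: ea$caeac -> last char: c
  7: eacea$ca -> last char: a


BWT = aeec$aca


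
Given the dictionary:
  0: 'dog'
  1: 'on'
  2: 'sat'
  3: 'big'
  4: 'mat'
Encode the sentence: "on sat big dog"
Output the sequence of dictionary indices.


Look up each word in the dictionary:
  'on' -> 1
  'sat' -> 2
  'big' -> 3
  'dog' -> 0

Encoded: [1, 2, 3, 0]


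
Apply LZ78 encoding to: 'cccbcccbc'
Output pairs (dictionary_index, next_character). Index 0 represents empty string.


LZ78 encoding steps:
Dictionary: {0: ''}
Step 1: w='' (idx 0), next='c' -> output (0, 'c'), add 'c' as idx 1
Step 2: w='c' (idx 1), next='c' -> output (1, 'c'), add 'cc' as idx 2
Step 3: w='' (idx 0), next='b' -> output (0, 'b'), add 'b' as idx 3
Step 4: w='cc' (idx 2), next='c' -> output (2, 'c'), add 'ccc' as idx 4
Step 5: w='b' (idx 3), next='c' -> output (3, 'c'), add 'bc' as idx 5


Encoded: [(0, 'c'), (1, 'c'), (0, 'b'), (2, 'c'), (3, 'c')]


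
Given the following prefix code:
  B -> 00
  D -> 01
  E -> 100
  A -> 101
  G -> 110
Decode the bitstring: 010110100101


Decoding step by step:
Bits 01 -> D
Bits 01 -> D
Bits 101 -> A
Bits 00 -> B
Bits 101 -> A


Decoded message: DDABA


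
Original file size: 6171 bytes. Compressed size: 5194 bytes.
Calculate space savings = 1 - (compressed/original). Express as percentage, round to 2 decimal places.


ratio = compressed/original = 5194/6171 = 0.841679
savings = 1 - ratio = 1 - 0.841679 = 0.158321
as a percentage: 0.158321 * 100 = 15.83%

Space savings = 1 - 5194/6171 = 15.83%


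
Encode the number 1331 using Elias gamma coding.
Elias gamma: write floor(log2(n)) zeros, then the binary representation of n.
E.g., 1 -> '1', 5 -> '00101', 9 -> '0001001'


num_bits = floor(log2(1331)) + 1 = 11
leading_zeros = num_bits - 1 = 10
binary(1331) = 10100110011

Elias gamma(1331) = '0000000000' + '10100110011' = 000000000010100110011 (21 bits)


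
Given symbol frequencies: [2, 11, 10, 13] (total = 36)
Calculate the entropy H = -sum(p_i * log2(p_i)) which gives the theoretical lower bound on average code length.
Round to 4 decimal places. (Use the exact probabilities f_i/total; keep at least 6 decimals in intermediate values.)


Per-symbol terms -p_i * log2(p_i) with p_i = f_i/36:
  p = 2/36 = 0.055556: log2(p) = -4.169925, -p*log2(p) = 0.231663
  p = 11/36 = 0.305556: log2(p) = -1.710493, -p*log2(p) = 0.522651
  p = 10/36 = 0.277778: log2(p) = -1.847997, -p*log2(p) = 0.513332
  p = 13/36 = 0.361111: log2(p) = -1.469485, -p*log2(p) = 0.530647
H = 0.231663 + 0.522651 + 0.513332 + 0.530647 = 1.798293

H = 1.7983 bits/symbol


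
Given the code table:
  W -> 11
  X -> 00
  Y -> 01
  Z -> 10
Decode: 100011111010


Decoding:
10 -> Z
00 -> X
11 -> W
11 -> W
10 -> Z
10 -> Z


Result: ZXWWZZ


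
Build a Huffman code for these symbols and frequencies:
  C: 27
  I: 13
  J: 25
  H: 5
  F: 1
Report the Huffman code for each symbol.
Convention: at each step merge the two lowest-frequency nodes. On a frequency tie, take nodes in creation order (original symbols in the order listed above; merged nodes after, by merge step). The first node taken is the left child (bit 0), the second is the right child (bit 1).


Huffman tree construction:
Step 1: Merge F(1) + H(5) = 6
Step 2: Merge (F+H)(6) + I(13) = 19
Step 3: Merge ((F+H)+I)(19) + J(25) = 44
Step 4: Merge C(27) + (((F+H)+I)+J)(44) = 71
Read each symbol's code off the tree from the root (left child = 0, right child = 1).

Codes:
  C: 0 (length 1)
  I: 101 (length 3)
  J: 11 (length 2)
  H: 1001 (length 4)
  F: 1000 (length 4)
Average code length: 140/71 = 1.9718 bits/symbol


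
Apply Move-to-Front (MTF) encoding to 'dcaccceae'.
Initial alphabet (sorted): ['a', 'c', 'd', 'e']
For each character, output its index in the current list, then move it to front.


MTF encoding:
'd': index 2 in ['a', 'c', 'd', 'e'] -> ['d', 'a', 'c', 'e']
'c': index 2 in ['d', 'a', 'c', 'e'] -> ['c', 'd', 'a', 'e']
'a': index 2 in ['c', 'd', 'a', 'e'] -> ['a', 'c', 'd', 'e']
'c': index 1 in ['a', 'c', 'd', 'e'] -> ['c', 'a', 'd', 'e']
'c': index 0 in ['c', 'a', 'd', 'e'] -> ['c', 'a', 'd', 'e']
'c': index 0 in ['c', 'a', 'd', 'e'] -> ['c', 'a', 'd', 'e']
'e': index 3 in ['c', 'a', 'd', 'e'] -> ['e', 'c', 'a', 'd']
'a': index 2 in ['e', 'c', 'a', 'd'] -> ['a', 'e', 'c', 'd']
'e': index 1 in ['a', 'e', 'c', 'd'] -> ['e', 'a', 'c', 'd']


Output: [2, 2, 2, 1, 0, 0, 3, 2, 1]


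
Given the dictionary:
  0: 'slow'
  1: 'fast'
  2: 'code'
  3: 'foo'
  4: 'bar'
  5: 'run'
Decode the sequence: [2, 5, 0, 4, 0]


Look up each index in the dictionary:
  2 -> 'code'
  5 -> 'run'
  0 -> 'slow'
  4 -> 'bar'
  0 -> 'slow'

Decoded: "code run slow bar slow"


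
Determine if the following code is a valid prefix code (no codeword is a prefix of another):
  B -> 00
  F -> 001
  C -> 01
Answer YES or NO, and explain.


Checking each pair (does one codeword prefix another?):
  B='00' vs F='001': prefix -- VIOLATION

NO -- this is NOT a valid prefix code. B (00) is a prefix of F (001).


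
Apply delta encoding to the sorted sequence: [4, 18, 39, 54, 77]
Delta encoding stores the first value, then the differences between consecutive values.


First value: 4
Deltas:
  18 - 4 = 14
  39 - 18 = 21
  54 - 39 = 15
  77 - 54 = 23


Delta encoded: [4, 14, 21, 15, 23]


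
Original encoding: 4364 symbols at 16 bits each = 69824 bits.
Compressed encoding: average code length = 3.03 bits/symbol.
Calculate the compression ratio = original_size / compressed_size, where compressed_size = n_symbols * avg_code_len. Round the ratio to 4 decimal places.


original_size = n_symbols * orig_bits = 4364 * 16 = 69824 bits
compressed_size = n_symbols * avg_code_len = 4364 * 3.03 = 13222.92 bits
ratio = original_size / compressed_size = 69824 / 13222.92 = 5.2805

Compression ratio = 5.2805


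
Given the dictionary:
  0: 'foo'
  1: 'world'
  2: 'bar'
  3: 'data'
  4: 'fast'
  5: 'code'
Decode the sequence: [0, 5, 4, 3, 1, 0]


Look up each index in the dictionary:
  0 -> 'foo'
  5 -> 'code'
  4 -> 'fast'
  3 -> 'data'
  1 -> 'world'
  0 -> 'foo'

Decoded: "foo code fast data world foo"


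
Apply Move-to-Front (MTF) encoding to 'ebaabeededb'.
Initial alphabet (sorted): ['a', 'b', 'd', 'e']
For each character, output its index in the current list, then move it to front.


MTF encoding:
'e': index 3 in ['a', 'b', 'd', 'e'] -> ['e', 'a', 'b', 'd']
'b': index 2 in ['e', 'a', 'b', 'd'] -> ['b', 'e', 'a', 'd']
'a': index 2 in ['b', 'e', 'a', 'd'] -> ['a', 'b', 'e', 'd']
'a': index 0 in ['a', 'b', 'e', 'd'] -> ['a', 'b', 'e', 'd']
'b': index 1 in ['a', 'b', 'e', 'd'] -> ['b', 'a', 'e', 'd']
'e': index 2 in ['b', 'a', 'e', 'd'] -> ['e', 'b', 'a', 'd']
'e': index 0 in ['e', 'b', 'a', 'd'] -> ['e', 'b', 'a', 'd']
'd': index 3 in ['e', 'b', 'a', 'd'] -> ['d', 'e', 'b', 'a']
'e': index 1 in ['d', 'e', 'b', 'a'] -> ['e', 'd', 'b', 'a']
'd': index 1 in ['e', 'd', 'b', 'a'] -> ['d', 'e', 'b', 'a']
'b': index 2 in ['d', 'e', 'b', 'a'] -> ['b', 'd', 'e', 'a']


Output: [3, 2, 2, 0, 1, 2, 0, 3, 1, 1, 2]


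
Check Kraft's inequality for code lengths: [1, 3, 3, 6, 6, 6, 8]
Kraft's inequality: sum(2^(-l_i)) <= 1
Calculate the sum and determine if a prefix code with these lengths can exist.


Sum = 2^(-1) + 2^(-3) + 2^(-3) + 2^(-6) + 2^(-6) + 2^(-6) + 2^(-8)
    = 0.5 + 0.125 + 0.125 + 0.015625 + 0.015625 + 0.015625 + 0.00390625
    = 205/256 = 0.80078125
Since 0.80078125 <= 1, Kraft's inequality IS satisfied.
A prefix code with these lengths CAN exist.

Kraft sum = 0.80078125. Satisfied.


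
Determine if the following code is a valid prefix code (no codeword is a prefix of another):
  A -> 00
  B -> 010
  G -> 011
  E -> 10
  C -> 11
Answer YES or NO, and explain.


Checking each pair (does one codeword prefix another?):
  A='00' vs B='010': no prefix
  A='00' vs G='011': no prefix
  A='00' vs E='10': no prefix
  A='00' vs C='11': no prefix
  B='010' vs A='00': no prefix
  B='010' vs G='011': no prefix
  B='010' vs E='10': no prefix
  B='010' vs C='11': no prefix
  G='011' vs A='00': no prefix
  G='011' vs B='010': no prefix
  G='011' vs E='10': no prefix
  G='011' vs C='11': no prefix
  E='10' vs A='00': no prefix
  E='10' vs B='010': no prefix
  E='10' vs G='011': no prefix
  E='10' vs C='11': no prefix
  C='11' vs A='00': no prefix
  C='11' vs B='010': no prefix
  C='11' vs G='011': no prefix
  C='11' vs E='10': no prefix
No violation found over all pairs.

YES -- this is a valid prefix code. No codeword is a prefix of any other codeword.


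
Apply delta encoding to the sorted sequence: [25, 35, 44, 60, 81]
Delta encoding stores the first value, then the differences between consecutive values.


First value: 25
Deltas:
  35 - 25 = 10
  44 - 35 = 9
  60 - 44 = 16
  81 - 60 = 21


Delta encoded: [25, 10, 9, 16, 21]


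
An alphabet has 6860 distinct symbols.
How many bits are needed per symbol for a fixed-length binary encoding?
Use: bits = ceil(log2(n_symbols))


log2(6860) = 12.744
Bracket: 2^12 = 4096 < 6860 <= 2^13 = 8192
So ceil(log2(6860)) = 13

bits = ceil(log2(6860)) = ceil(12.744) = 13 bits


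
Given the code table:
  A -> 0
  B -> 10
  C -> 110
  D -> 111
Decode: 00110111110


Decoding:
0 -> A
0 -> A
110 -> C
111 -> D
110 -> C


Result: AACDC


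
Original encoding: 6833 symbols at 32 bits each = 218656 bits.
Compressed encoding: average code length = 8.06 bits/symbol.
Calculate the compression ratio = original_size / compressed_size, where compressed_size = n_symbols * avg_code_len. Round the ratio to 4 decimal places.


original_size = n_symbols * orig_bits = 6833 * 32 = 218656 bits
compressed_size = n_symbols * avg_code_len = 6833 * 8.06 = 55073.98 bits
ratio = original_size / compressed_size = 218656 / 55073.98 = 3.9702

Compression ratio = 3.9702


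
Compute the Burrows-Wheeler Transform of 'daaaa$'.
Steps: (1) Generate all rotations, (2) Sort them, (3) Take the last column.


Rotations (sorted):
  0: $daaaa -> last char: a
  1: a$daaa -> last char: a
  2: aa$daa -> last char: a
  3: aaa$da -> last char: a
  4: aaaa$d -> last char: d
  5: daaaa$ -> last char: $


BWT = aaaad$


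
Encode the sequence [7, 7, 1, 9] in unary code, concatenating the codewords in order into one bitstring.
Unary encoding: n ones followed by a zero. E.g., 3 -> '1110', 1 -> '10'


Encode each number as n ones followed by a terminating 0:
  7 -> 11111110 (8 bits)
  7 -> 11111110 (8 bits)
  1 -> 10 (2 bits)
  9 -> 1111111110 (10 bits)
Total length = 8 + 8 + 2 + 10 = 28 bits.

Unary([7, 7, 1, 9]) = 1111111011111110101111111110 (28 bits)


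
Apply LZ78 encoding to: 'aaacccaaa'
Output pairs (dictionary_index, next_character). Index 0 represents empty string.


LZ78 encoding steps:
Dictionary: {0: ''}
Step 1: w='' (idx 0), next='a' -> output (0, 'a'), add 'a' as idx 1
Step 2: w='a' (idx 1), next='a' -> output (1, 'a'), add 'aa' as idx 2
Step 3: w='' (idx 0), next='c' -> output (0, 'c'), add 'c' as idx 3
Step 4: w='c' (idx 3), next='c' -> output (3, 'c'), add 'cc' as idx 4
Step 5: w='aa' (idx 2), next='a' -> output (2, 'a'), add 'aaa' as idx 5


Encoded: [(0, 'a'), (1, 'a'), (0, 'c'), (3, 'c'), (2, 'a')]


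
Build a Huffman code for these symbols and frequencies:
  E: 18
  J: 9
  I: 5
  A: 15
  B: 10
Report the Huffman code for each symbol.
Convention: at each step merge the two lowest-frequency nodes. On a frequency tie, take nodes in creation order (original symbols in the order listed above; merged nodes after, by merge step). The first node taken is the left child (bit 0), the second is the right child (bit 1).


Huffman tree construction:
Step 1: Merge I(5) + J(9) = 14
Step 2: Merge B(10) + (I+J)(14) = 24
Step 3: Merge A(15) + E(18) = 33
Step 4: Merge (B+(I+J))(24) + (A+E)(33) = 57
Read each symbol's code off the tree from the root (left child = 0, right child = 1).

Codes:
  E: 11 (length 2)
  J: 011 (length 3)
  I: 010 (length 3)
  A: 10 (length 2)
  B: 00 (length 2)
Average code length: 128/57 = 2.2456 bits/symbol


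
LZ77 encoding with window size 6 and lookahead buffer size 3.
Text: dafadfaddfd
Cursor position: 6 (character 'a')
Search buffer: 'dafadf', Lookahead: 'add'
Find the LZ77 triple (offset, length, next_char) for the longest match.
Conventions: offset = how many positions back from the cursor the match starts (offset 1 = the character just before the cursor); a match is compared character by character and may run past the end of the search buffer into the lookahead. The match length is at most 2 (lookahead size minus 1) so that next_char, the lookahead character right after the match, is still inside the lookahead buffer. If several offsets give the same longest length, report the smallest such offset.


Try each offset into the search buffer:
  offset=1 (pos 5, char 'f'): match length 0
  offset=2 (pos 4, char 'd'): match length 0
  offset=3 (pos 3, char 'a'): match length 2
  offset=4 (pos 2, char 'f'): match length 0
  offset=5 (pos 1, char 'a'): match length 1
  offset=6 (pos 0, char 'd'): match length 0
Longest match has length 2 at offset 3.
next_char = character at position 6 + 2 = 8 -> 'd'

Best match: offset=3, length=2 (matching 'ad' starting at position 3)
LZ77 triple: (3, 2, 'd')


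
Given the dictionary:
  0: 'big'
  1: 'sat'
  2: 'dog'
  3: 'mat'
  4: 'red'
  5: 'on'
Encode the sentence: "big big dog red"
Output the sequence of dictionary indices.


Look up each word in the dictionary:
  'big' -> 0
  'big' -> 0
  'dog' -> 2
  'red' -> 4

Encoded: [0, 0, 2, 4]


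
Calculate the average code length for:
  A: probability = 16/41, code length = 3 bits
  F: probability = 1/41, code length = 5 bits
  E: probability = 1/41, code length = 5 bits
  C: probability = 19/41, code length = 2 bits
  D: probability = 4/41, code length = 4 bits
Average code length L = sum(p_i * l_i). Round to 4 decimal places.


Weighted contributions p_i * l_i:
  A: (16/41) * 3 = 48/41
  F: (1/41) * 5 = 5/41
  E: (1/41) * 5 = 5/41
  C: (19/41) * 2 = 38/41
  D: (4/41) * 4 = 16/41
Sum = (48 + 5 + 5 + 38 + 16)/41 = 112/41

L = 112/41 = 2.7317 bits/symbol


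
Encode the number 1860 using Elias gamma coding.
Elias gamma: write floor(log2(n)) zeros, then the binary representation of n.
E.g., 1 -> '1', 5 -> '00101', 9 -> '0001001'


num_bits = floor(log2(1860)) + 1 = 11
leading_zeros = num_bits - 1 = 10
binary(1860) = 11101000100

Elias gamma(1860) = '0000000000' + '11101000100' = 000000000011101000100 (21 bits)


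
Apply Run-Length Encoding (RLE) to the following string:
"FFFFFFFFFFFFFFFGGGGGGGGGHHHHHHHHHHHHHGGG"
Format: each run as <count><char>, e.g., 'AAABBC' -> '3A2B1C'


Scanning runs left to right:
  i=0: run of 'F' x 15 -> '15F'
  i=15: run of 'G' x 9 -> '9G'
  i=24: run of 'H' x 13 -> '13H'
  i=37: run of 'G' x 3 -> '3G'

RLE = 15F9G13H3G


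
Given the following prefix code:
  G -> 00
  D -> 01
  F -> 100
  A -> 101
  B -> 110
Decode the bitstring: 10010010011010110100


Decoding step by step:
Bits 100 -> F
Bits 100 -> F
Bits 100 -> F
Bits 110 -> B
Bits 101 -> A
Bits 101 -> A
Bits 00 -> G


Decoded message: FFFBAAG


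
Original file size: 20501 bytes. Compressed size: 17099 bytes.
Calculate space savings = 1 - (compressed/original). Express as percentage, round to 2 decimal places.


ratio = compressed/original = 17099/20501 = 0.834057
savings = 1 - ratio = 1 - 0.834057 = 0.165943
as a percentage: 0.165943 * 100 = 16.59%

Space savings = 1 - 17099/20501 = 16.59%


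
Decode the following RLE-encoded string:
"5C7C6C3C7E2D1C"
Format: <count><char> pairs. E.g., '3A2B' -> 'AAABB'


Expanding each <count><char> pair:
  5C -> 'CCCCC'
  7C -> 'CCCCCCC'
  6C -> 'CCCCCC'
  3C -> 'CCC'
  7E -> 'EEEEEEE'
  2D -> 'DD'
  1C -> 'C'

Decoded = CCCCCCCCCCCCCCCCCCCCCEEEEEEEDDC


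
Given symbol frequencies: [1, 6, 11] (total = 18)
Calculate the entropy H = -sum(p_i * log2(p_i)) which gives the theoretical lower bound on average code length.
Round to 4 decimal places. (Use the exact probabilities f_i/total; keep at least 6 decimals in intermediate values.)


Per-symbol terms -p_i * log2(p_i) with p_i = f_i/18:
  p = 1/18 = 0.055556: log2(p) = -4.169925, -p*log2(p) = 0.231663
  p = 6/18 = 0.333333: log2(p) = -1.584963, -p*log2(p) = 0.528321
  p = 11/18 = 0.611111: log2(p) = -0.710493, -p*log2(p) = 0.434190
H = 0.231663 + 0.528321 + 0.434190 = 1.194174

H = 1.1942 bits/symbol


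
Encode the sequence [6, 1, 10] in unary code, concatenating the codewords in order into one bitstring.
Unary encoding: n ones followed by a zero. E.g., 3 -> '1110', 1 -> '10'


Encode each number as n ones followed by a terminating 0:
  6 -> 1111110 (7 bits)
  1 -> 10 (2 bits)
  10 -> 11111111110 (11 bits)
Total length = 7 + 2 + 11 = 20 bits.

Unary([6, 1, 10]) = 11111101011111111110 (20 bits)


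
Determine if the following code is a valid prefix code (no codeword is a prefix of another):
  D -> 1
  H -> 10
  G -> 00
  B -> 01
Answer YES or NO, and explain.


Checking each pair (does one codeword prefix another?):
  D='1' vs H='10': prefix -- VIOLATION

NO -- this is NOT a valid prefix code. D (1) is a prefix of H (10).


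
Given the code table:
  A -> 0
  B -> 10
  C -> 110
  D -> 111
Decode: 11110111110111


Decoding:
111 -> D
10 -> B
111 -> D
110 -> C
111 -> D


Result: DBDCD


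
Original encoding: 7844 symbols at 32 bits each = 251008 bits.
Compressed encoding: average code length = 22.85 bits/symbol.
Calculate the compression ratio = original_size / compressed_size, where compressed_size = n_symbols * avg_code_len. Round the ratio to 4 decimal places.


original_size = n_symbols * orig_bits = 7844 * 32 = 251008 bits
compressed_size = n_symbols * avg_code_len = 7844 * 22.85 = 179235.4 bits
ratio = original_size / compressed_size = 251008 / 179235.4 = 1.4004

Compression ratio = 1.4004


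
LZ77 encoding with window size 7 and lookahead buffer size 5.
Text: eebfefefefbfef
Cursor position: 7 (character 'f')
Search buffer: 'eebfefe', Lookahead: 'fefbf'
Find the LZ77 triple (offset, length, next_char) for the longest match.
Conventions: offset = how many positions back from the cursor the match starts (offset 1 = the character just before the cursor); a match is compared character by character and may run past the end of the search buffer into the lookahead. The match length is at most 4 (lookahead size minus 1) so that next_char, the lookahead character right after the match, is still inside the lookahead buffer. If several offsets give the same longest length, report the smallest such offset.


Try each offset into the search buffer:
  offset=1 (pos 6, char 'e'): match length 0
  offset=2 (pos 5, char 'f'): match length 3
  offset=3 (pos 4, char 'e'): match length 0
  offset=4 (pos 3, char 'f'): match length 3
  offset=5 (pos 2, char 'b'): match length 0
  offset=6 (pos 1, char 'e'): match length 0
  offset=7 (pos 0, char 'e'): match length 0
Longest match has length 3, found at offsets 2, 4; take the smallest, offset 2.
next_char = character at position 7 + 3 = 10 -> 'b'

Best match: offset=2, length=3 (matching 'fef' starting at position 5)
LZ77 triple: (2, 3, 'b')


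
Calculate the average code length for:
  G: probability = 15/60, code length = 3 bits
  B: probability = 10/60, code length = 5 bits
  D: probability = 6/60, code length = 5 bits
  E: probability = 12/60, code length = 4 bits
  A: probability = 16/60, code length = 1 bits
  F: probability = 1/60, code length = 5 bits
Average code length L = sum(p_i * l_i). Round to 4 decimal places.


Weighted contributions p_i * l_i:
  G: (15/60) * 3 = 45/60
  B: (10/60) * 5 = 50/60
  D: (6/60) * 5 = 30/60
  E: (12/60) * 4 = 48/60
  A: (16/60) * 1 = 16/60
  F: (1/60) * 5 = 5/60
Sum = (45 + 50 + 30 + 48 + 16 + 5)/60 = 194/60

L = 194/60 = 3.2333 bits/symbol


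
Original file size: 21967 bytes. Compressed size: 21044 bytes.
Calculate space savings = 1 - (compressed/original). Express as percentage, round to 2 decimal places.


ratio = compressed/original = 21044/21967 = 0.957982
savings = 1 - ratio = 1 - 0.957982 = 0.042018
as a percentage: 0.042018 * 100 = 4.2%

Space savings = 1 - 21044/21967 = 4.2%


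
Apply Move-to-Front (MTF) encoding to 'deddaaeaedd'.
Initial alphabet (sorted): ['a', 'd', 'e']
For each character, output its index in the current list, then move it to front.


MTF encoding:
'd': index 1 in ['a', 'd', 'e'] -> ['d', 'a', 'e']
'e': index 2 in ['d', 'a', 'e'] -> ['e', 'd', 'a']
'd': index 1 in ['e', 'd', 'a'] -> ['d', 'e', 'a']
'd': index 0 in ['d', 'e', 'a'] -> ['d', 'e', 'a']
'a': index 2 in ['d', 'e', 'a'] -> ['a', 'd', 'e']
'a': index 0 in ['a', 'd', 'e'] -> ['a', 'd', 'e']
'e': index 2 in ['a', 'd', 'e'] -> ['e', 'a', 'd']
'a': index 1 in ['e', 'a', 'd'] -> ['a', 'e', 'd']
'e': index 1 in ['a', 'e', 'd'] -> ['e', 'a', 'd']
'd': index 2 in ['e', 'a', 'd'] -> ['d', 'e', 'a']
'd': index 0 in ['d', 'e', 'a'] -> ['d', 'e', 'a']


Output: [1, 2, 1, 0, 2, 0, 2, 1, 1, 2, 0]


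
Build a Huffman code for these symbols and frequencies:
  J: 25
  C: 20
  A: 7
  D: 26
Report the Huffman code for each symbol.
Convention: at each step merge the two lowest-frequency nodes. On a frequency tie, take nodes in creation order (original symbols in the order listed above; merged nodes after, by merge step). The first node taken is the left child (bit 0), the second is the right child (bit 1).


Huffman tree construction:
Step 1: Merge A(7) + C(20) = 27
Step 2: Merge J(25) + D(26) = 51
Step 3: Merge (A+C)(27) + (J+D)(51) = 78
Read each symbol's code off the tree from the root (left child = 0, right child = 1).

Codes:
  J: 10 (length 2)
  C: 01 (length 2)
  A: 00 (length 2)
  D: 11 (length 2)
Average code length: 156/78 = 2.0000 bits/symbol


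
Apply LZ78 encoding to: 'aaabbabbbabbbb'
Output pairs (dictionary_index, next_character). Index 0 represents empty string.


LZ78 encoding steps:
Dictionary: {0: ''}
Step 1: w='' (idx 0), next='a' -> output (0, 'a'), add 'a' as idx 1
Step 2: w='a' (idx 1), next='a' -> output (1, 'a'), add 'aa' as idx 2
Step 3: w='' (idx 0), next='b' -> output (0, 'b'), add 'b' as idx 3
Step 4: w='b' (idx 3), next='a' -> output (3, 'a'), add 'ba' as idx 4
Step 5: w='b' (idx 3), next='b' -> output (3, 'b'), add 'bb' as idx 5
Step 6: w='ba' (idx 4), next='b' -> output (4, 'b'), add 'bab' as idx 6
Step 7: w='bb' (idx 5), next='b' -> output (5, 'b'), add 'bbb' as idx 7


Encoded: [(0, 'a'), (1, 'a'), (0, 'b'), (3, 'a'), (3, 'b'), (4, 'b'), (5, 'b')]


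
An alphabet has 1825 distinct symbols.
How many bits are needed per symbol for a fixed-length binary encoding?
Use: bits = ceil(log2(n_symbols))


log2(1825) = 10.8337
Bracket: 2^10 = 1024 < 1825 <= 2^11 = 2048
So ceil(log2(1825)) = 11

bits = ceil(log2(1825)) = ceil(10.8337) = 11 bits


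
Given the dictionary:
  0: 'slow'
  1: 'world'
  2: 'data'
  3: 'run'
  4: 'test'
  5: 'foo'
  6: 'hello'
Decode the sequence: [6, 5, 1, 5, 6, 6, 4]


Look up each index in the dictionary:
  6 -> 'hello'
  5 -> 'foo'
  1 -> 'world'
  5 -> 'foo'
  6 -> 'hello'
  6 -> 'hello'
  4 -> 'test'

Decoded: "hello foo world foo hello hello test"


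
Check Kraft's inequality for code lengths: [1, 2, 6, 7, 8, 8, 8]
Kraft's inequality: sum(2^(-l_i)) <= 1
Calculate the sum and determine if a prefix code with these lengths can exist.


Sum = 2^(-1) + 2^(-2) + 2^(-6) + 2^(-7) + 2^(-8) + 2^(-8) + 2^(-8)
    = 0.5 + 0.25 + 0.015625 + 0.0078125 + 0.00390625 + 0.00390625 + 0.00390625
    = 201/256 = 0.78515625
Since 0.78515625 <= 1, Kraft's inequality IS satisfied.
A prefix code with these lengths CAN exist.

Kraft sum = 0.78515625. Satisfied.


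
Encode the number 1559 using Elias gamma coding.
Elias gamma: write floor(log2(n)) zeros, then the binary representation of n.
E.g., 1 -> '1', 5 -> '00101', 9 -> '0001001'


num_bits = floor(log2(1559)) + 1 = 11
leading_zeros = num_bits - 1 = 10
binary(1559) = 11000010111

Elias gamma(1559) = '0000000000' + '11000010111' = 000000000011000010111 (21 bits)


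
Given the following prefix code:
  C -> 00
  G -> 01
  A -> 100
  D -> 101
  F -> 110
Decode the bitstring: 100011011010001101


Decoding step by step:
Bits 100 -> A
Bits 01 -> G
Bits 101 -> D
Bits 101 -> D
Bits 00 -> C
Bits 01 -> G
Bits 101 -> D


Decoded message: AGDDCGD


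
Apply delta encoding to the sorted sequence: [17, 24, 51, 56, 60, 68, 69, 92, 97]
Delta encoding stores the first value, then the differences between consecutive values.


First value: 17
Deltas:
  24 - 17 = 7
  51 - 24 = 27
  56 - 51 = 5
  60 - 56 = 4
  68 - 60 = 8
  69 - 68 = 1
  92 - 69 = 23
  97 - 92 = 5


Delta encoded: [17, 7, 27, 5, 4, 8, 1, 23, 5]


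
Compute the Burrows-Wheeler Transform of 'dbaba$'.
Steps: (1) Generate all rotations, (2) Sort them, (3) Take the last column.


Rotations (sorted):
  0: $dbaba -> last char: a
  1: a$dbab -> last char: b
  2: aba$db -> last char: b
  3: ba$dba -> last char: a
  4: baba$d -> last char: d
  5: dbaba$ -> last char: $


BWT = abbad$


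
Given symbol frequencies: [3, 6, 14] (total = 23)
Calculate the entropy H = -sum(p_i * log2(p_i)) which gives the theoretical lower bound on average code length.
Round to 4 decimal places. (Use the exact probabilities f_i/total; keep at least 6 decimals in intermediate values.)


Per-symbol terms -p_i * log2(p_i) with p_i = f_i/23:
  p = 3/23 = 0.130435: log2(p) = -2.938599, -p*log2(p) = 0.383296
  p = 6/23 = 0.260870: log2(p) = -1.938599, -p*log2(p) = 0.505722
  p = 14/23 = 0.608696: log2(p) = -0.716207, -p*log2(p) = 0.435952
H = 0.383296 + 0.505722 + 0.435952 = 1.324970

H = 1.325 bits/symbol


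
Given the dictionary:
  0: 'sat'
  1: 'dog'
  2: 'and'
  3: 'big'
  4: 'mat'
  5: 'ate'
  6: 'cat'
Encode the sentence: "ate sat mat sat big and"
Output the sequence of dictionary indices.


Look up each word in the dictionary:
  'ate' -> 5
  'sat' -> 0
  'mat' -> 4
  'sat' -> 0
  'big' -> 3
  'and' -> 2

Encoded: [5, 0, 4, 0, 3, 2]


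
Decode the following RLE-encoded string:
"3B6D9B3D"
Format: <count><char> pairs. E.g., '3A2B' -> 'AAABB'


Expanding each <count><char> pair:
  3B -> 'BBB'
  6D -> 'DDDDDD'
  9B -> 'BBBBBBBBB'
  3D -> 'DDD'

Decoded = BBBDDDDDDBBBBBBBBBDDD


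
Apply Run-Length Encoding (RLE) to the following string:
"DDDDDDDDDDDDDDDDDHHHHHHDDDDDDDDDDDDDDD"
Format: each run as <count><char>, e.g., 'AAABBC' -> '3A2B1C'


Scanning runs left to right:
  i=0: run of 'D' x 17 -> '17D'
  i=17: run of 'H' x 6 -> '6H'
  i=23: run of 'D' x 15 -> '15D'

RLE = 17D6H15D


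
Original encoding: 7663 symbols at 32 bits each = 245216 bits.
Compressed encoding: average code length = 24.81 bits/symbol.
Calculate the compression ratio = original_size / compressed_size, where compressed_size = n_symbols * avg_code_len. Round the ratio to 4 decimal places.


original_size = n_symbols * orig_bits = 7663 * 32 = 245216 bits
compressed_size = n_symbols * avg_code_len = 7663 * 24.81 = 190119.03 bits
ratio = original_size / compressed_size = 245216 / 190119.03 = 1.2898

Compression ratio = 1.2898


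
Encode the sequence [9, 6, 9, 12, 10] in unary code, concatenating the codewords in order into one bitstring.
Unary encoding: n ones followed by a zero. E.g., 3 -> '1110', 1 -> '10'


Encode each number as n ones followed by a terminating 0:
  9 -> 1111111110 (10 bits)
  6 -> 1111110 (7 bits)
  9 -> 1111111110 (10 bits)
  12 -> 1111111111110 (13 bits)
  10 -> 11111111110 (11 bits)
Total length = 10 + 7 + 10 + 13 + 11 = 51 bits.

Unary([9, 6, 9, 12, 10]) = 111111111011111101111111110111111111111011111111110 (51 bits)


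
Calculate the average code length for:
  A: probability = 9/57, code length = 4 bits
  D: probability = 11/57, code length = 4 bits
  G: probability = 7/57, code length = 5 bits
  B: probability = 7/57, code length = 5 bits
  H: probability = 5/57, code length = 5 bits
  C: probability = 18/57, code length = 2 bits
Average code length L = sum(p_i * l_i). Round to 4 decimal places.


Weighted contributions p_i * l_i:
  A: (9/57) * 4 = 36/57
  D: (11/57) * 4 = 44/57
  G: (7/57) * 5 = 35/57
  B: (7/57) * 5 = 35/57
  H: (5/57) * 5 = 25/57
  C: (18/57) * 2 = 36/57
Sum = (36 + 44 + 35 + 35 + 25 + 36)/57 = 211/57

L = 211/57 = 3.7018 bits/symbol


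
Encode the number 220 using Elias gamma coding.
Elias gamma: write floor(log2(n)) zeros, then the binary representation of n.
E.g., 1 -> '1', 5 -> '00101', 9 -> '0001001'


num_bits = floor(log2(220)) + 1 = 8
leading_zeros = num_bits - 1 = 7
binary(220) = 11011100

Elias gamma(220) = '0000000' + '11011100' = 000000011011100 (15 bits)


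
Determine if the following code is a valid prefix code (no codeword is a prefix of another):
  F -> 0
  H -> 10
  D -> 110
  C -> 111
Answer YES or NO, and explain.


Checking each pair (does one codeword prefix another?):
  F='0' vs H='10': no prefix
  F='0' vs D='110': no prefix
  F='0' vs C='111': no prefix
  H='10' vs F='0': no prefix
  H='10' vs D='110': no prefix
  H='10' vs C='111': no prefix
  D='110' vs F='0': no prefix
  D='110' vs H='10': no prefix
  D='110' vs C='111': no prefix
  C='111' vs F='0': no prefix
  C='111' vs H='10': no prefix
  C='111' vs D='110': no prefix
No violation found over all pairs.

YES -- this is a valid prefix code. No codeword is a prefix of any other codeword.


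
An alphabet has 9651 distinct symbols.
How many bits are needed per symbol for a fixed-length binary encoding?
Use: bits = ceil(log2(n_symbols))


log2(9651) = 13.2365
Bracket: 2^13 = 8192 < 9651 <= 2^14 = 16384
So ceil(log2(9651)) = 14

bits = ceil(log2(9651)) = ceil(13.2365) = 14 bits


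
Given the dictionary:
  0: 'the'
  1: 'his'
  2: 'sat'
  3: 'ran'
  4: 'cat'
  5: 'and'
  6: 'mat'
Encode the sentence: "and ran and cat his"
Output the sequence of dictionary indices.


Look up each word in the dictionary:
  'and' -> 5
  'ran' -> 3
  'and' -> 5
  'cat' -> 4
  'his' -> 1

Encoded: [5, 3, 5, 4, 1]


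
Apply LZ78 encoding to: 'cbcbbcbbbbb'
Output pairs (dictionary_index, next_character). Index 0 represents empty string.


LZ78 encoding steps:
Dictionary: {0: ''}
Step 1: w='' (idx 0), next='c' -> output (0, 'c'), add 'c' as idx 1
Step 2: w='' (idx 0), next='b' -> output (0, 'b'), add 'b' as idx 2
Step 3: w='c' (idx 1), next='b' -> output (1, 'b'), add 'cb' as idx 3
Step 4: w='b' (idx 2), next='c' -> output (2, 'c'), add 'bc' as idx 4
Step 5: w='b' (idx 2), next='b' -> output (2, 'b'), add 'bb' as idx 5
Step 6: w='bb' (idx 5), next='b' -> output (5, 'b'), add 'bbb' as idx 6


Encoded: [(0, 'c'), (0, 'b'), (1, 'b'), (2, 'c'), (2, 'b'), (5, 'b')]


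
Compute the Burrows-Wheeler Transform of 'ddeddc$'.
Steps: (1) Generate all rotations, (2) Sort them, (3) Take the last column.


Rotations (sorted):
  0: $ddeddc -> last char: c
  1: c$ddedd -> last char: d
  2: dc$dded -> last char: d
  3: ddc$dde -> last char: e
  4: ddeddc$ -> last char: $
  5: deddc$d -> last char: d
  6: eddc$dd -> last char: d


BWT = cdde$dd


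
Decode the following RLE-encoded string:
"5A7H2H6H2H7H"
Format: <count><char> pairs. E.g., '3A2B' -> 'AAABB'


Expanding each <count><char> pair:
  5A -> 'AAAAA'
  7H -> 'HHHHHHH'
  2H -> 'HH'
  6H -> 'HHHHHH'
  2H -> 'HH'
  7H -> 'HHHHHHH'

Decoded = AAAAAHHHHHHHHHHHHHHHHHHHHHHHH


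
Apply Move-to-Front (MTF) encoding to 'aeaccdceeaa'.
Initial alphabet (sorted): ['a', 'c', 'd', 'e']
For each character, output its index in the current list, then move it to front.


MTF encoding:
'a': index 0 in ['a', 'c', 'd', 'e'] -> ['a', 'c', 'd', 'e']
'e': index 3 in ['a', 'c', 'd', 'e'] -> ['e', 'a', 'c', 'd']
'a': index 1 in ['e', 'a', 'c', 'd'] -> ['a', 'e', 'c', 'd']
'c': index 2 in ['a', 'e', 'c', 'd'] -> ['c', 'a', 'e', 'd']
'c': index 0 in ['c', 'a', 'e', 'd'] -> ['c', 'a', 'e', 'd']
'd': index 3 in ['c', 'a', 'e', 'd'] -> ['d', 'c', 'a', 'e']
'c': index 1 in ['d', 'c', 'a', 'e'] -> ['c', 'd', 'a', 'e']
'e': index 3 in ['c', 'd', 'a', 'e'] -> ['e', 'c', 'd', 'a']
'e': index 0 in ['e', 'c', 'd', 'a'] -> ['e', 'c', 'd', 'a']
'a': index 3 in ['e', 'c', 'd', 'a'] -> ['a', 'e', 'c', 'd']
'a': index 0 in ['a', 'e', 'c', 'd'] -> ['a', 'e', 'c', 'd']


Output: [0, 3, 1, 2, 0, 3, 1, 3, 0, 3, 0]


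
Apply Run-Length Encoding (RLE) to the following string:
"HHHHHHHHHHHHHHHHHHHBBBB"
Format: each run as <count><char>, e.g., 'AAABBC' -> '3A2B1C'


Scanning runs left to right:
  i=0: run of 'H' x 19 -> '19H'
  i=19: run of 'B' x 4 -> '4B'

RLE = 19H4B


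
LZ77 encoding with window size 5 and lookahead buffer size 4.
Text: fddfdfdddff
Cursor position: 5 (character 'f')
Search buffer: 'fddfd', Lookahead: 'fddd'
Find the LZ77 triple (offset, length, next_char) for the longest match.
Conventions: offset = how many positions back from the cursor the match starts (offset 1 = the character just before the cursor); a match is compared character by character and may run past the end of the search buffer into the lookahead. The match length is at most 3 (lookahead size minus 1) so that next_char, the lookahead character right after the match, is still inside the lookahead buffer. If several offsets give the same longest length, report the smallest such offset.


Try each offset into the search buffer:
  offset=1 (pos 4, char 'd'): match length 0
  offset=2 (pos 3, char 'f'): match length 2
  offset=3 (pos 2, char 'd'): match length 0
  offset=4 (pos 1, char 'd'): match length 0
  offset=5 (pos 0, char 'f'): match length 3
Longest match has length 3 at offset 5.
next_char = character at position 5 + 3 = 8 -> 'd'

Best match: offset=5, length=3 (matching 'fdd' starting at position 0)
LZ77 triple: (5, 3, 'd')


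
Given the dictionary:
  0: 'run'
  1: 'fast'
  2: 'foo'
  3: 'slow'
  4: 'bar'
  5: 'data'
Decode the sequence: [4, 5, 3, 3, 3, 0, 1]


Look up each index in the dictionary:
  4 -> 'bar'
  5 -> 'data'
  3 -> 'slow'
  3 -> 'slow'
  3 -> 'slow'
  0 -> 'run'
  1 -> 'fast'

Decoded: "bar data slow slow slow run fast"


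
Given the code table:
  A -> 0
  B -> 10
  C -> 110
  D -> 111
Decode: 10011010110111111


Decoding:
10 -> B
0 -> A
110 -> C
10 -> B
110 -> C
111 -> D
111 -> D


Result: BACBCDD


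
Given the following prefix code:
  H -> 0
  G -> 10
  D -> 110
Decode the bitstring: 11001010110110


Decoding step by step:
Bits 110 -> D
Bits 0 -> H
Bits 10 -> G
Bits 10 -> G
Bits 110 -> D
Bits 110 -> D


Decoded message: DHGGDD


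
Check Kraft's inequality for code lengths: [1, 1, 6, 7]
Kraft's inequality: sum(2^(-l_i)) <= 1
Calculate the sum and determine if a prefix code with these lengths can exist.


Sum = 2^(-1) + 2^(-1) + 2^(-6) + 2^(-7)
    = 0.5 + 0.5 + 0.015625 + 0.0078125
    = 131/128 = 1.0234375
Since 1.0234375 > 1, Kraft's inequality is NOT satisfied.
A prefix code with these lengths CANNOT exist.

Kraft sum = 1.0234375. Not satisfied.


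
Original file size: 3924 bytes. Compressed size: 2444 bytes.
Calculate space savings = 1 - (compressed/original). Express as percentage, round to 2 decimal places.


ratio = compressed/original = 2444/3924 = 0.622834
savings = 1 - ratio = 1 - 0.622834 = 0.377166
as a percentage: 0.377166 * 100 = 37.72%

Space savings = 1 - 2444/3924 = 37.72%


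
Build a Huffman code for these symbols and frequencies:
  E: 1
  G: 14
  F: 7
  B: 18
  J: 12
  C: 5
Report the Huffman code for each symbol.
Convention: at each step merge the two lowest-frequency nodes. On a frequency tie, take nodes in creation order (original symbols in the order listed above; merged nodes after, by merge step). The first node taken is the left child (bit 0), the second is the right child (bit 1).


Huffman tree construction:
Step 1: Merge E(1) + C(5) = 6
Step 2: Merge (E+C)(6) + F(7) = 13
Step 3: Merge J(12) + ((E+C)+F)(13) = 25
Step 4: Merge G(14) + B(18) = 32
Step 5: Merge (J+((E+C)+F))(25) + (G+B)(32) = 57
Read each symbol's code off the tree from the root (left child = 0, right child = 1).

Codes:
  E: 0100 (length 4)
  G: 10 (length 2)
  F: 011 (length 3)
  B: 11 (length 2)
  J: 00 (length 2)
  C: 0101 (length 4)
Average code length: 133/57 = 2.3333 bits/symbol


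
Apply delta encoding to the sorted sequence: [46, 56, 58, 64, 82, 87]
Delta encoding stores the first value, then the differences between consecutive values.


First value: 46
Deltas:
  56 - 46 = 10
  58 - 56 = 2
  64 - 58 = 6
  82 - 64 = 18
  87 - 82 = 5


Delta encoded: [46, 10, 2, 6, 18, 5]


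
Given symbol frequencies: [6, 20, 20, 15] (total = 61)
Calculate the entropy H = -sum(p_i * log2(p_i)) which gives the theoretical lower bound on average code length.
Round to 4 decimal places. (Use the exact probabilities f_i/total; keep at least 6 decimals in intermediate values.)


Per-symbol terms -p_i * log2(p_i) with p_i = f_i/61:
  p = 6/61 = 0.098361: log2(p) = -3.345775, -p*log2(p) = 0.329093
  p = 20/61 = 0.327869: log2(p) = -1.608809, -p*log2(p) = 0.527478
  p = 20/61 = 0.327869: log2(p) = -1.608809, -p*log2(p) = 0.527478
  p = 15/61 = 0.245902: log2(p) = -2.023847, -p*log2(p) = 0.497667
H = 0.329093 + 0.527478 + 0.527478 + 0.497667 = 1.881716

H = 1.8817 bits/symbol
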